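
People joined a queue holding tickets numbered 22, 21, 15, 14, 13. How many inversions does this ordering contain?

Element-by-element contributions:
22 → 21, 15, 14, 13 → 4
21 → 15, 14, 13 → 3
15 → 14, 13 → 2
14 → 13 → 1
13 → none → 0
Sum: 4 + 3 + 2 + 1 + 0 = 10

10 inversions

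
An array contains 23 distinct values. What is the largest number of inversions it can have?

There are 253 inversions.

A reversed (strictly descending) arrangement makes every pair an inversion, giving C(23, 2) inversions.
C(23, 2) = 23·22/2 = 253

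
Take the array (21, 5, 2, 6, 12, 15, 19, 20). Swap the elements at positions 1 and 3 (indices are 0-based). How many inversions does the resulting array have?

Inversions: 9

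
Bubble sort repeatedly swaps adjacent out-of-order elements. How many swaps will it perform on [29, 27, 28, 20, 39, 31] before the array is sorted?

6

The minimum number of adjacent swaps to sort an array equals its inversion count, since every such swap removes exactly one inversion.
Count inversions — for each element, later elements that are smaller:
29: 27, 28, 20 → 3
27: 20 → 1
28: 20 → 1
20: none → 0
39: 31 → 1
31: none → 0
Total inversions: 3 + 1 + 1 + 0 + 1 + 0 = 6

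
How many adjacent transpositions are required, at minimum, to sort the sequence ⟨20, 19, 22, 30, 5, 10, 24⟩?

10 swaps

Each adjacent swap fixes exactly one inversion, so the minimum swap count equals the number of inversions.
Count inversions — for each element, later elements that are smaller:
20: 19, 5, 10 → 3
19: 5, 10 → 2
22: 5, 10 → 2
30: 5, 10, 24 → 3
5: none → 0
10: none → 0
24: none → 0
Total inversions: 3 + 2 + 2 + 3 + 0 + 0 + 0 = 10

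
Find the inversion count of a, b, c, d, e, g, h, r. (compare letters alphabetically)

0

Count, for each position, how many later elements it exceeds:
a: 0
b: 0
c: 0
d: 0
e: 0
g: 0
h: 0
r: 0
Sum: 0 + 0 + 0 + 0 + 0 + 0 + 0 + 0 = 0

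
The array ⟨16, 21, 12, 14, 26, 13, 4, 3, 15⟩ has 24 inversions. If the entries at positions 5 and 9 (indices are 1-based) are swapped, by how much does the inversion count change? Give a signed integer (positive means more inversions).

Positions 5 and 9 hold 26 and 15; after swapping, the array is [16, 21, 12, 14, 15, 13, 4, 3, 26].
Sweep left to right; for each value list the smaller values that follow it:
16 → 12, 14, 15, 13, 4, 3 → 6
21 → 12, 14, 15, 13, 4, 3 → 6
12 → 4, 3 → 2
14 → 13, 4, 3 → 3
15 → 13, 4, 3 → 3
13 → 4, 3 → 2
4 → 3 → 1
3 → none → 0
26 → none → 0
Sum: 6 + 6 + 2 + 3 + 3 + 2 + 1 + 0 + 0 = 23
Change: 23 − 24 = -1

-1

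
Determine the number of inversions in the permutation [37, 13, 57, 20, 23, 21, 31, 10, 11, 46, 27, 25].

34

For each element, count later entries that are smaller:
37 → 13, 20, 23, 21, 31, 10, 11, 27, 25 → 9
13 → 10, 11 → 2
57 → 20, 23, 21, 31, 10, 11, 46, 27, 25 → 9
20 → 10, 11 → 2
23 → 21, 10, 11 → 3
21 → 10, 11 → 2
31 → 10, 11, 27, 25 → 4
10 → none → 0
11 → none → 0
46 → 27, 25 → 2
27 → 25 → 1
25 → none → 0
Sum: 9 + 2 + 9 + 2 + 3 + 2 + 4 + 0 + 0 + 2 + 1 + 0 = 34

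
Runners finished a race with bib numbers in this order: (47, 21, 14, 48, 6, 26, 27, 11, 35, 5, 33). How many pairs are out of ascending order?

31 inversions

Element-by-element contributions:
47 → 21, 14, 6, 26, 27, 11, 35, 5, 33 → 9
21 → 14, 6, 11, 5 → 4
14 → 6, 11, 5 → 3
48 → 6, 26, 27, 11, 35, 5, 33 → 7
6 → 5 → 1
26 → 11, 5 → 2
27 → 11, 5 → 2
11 → 5 → 1
35 → 5, 33 → 2
5 → none → 0
33 → none → 0
Sum: 9 + 4 + 3 + 7 + 1 + 2 + 2 + 1 + 2 + 0 + 0 = 31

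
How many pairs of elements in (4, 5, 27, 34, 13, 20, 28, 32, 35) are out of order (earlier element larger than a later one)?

6

For each element, count later entries that are smaller:
4 → none → 0
5 → none → 0
27 → 13, 20 → 2
34 → 13, 20, 28, 32 → 4
13 → none → 0
20 → none → 0
28 → none → 0
32 → none → 0
35 → none → 0
Sum: 0 + 0 + 2 + 4 + 0 + 0 + 0 + 0 + 0 = 6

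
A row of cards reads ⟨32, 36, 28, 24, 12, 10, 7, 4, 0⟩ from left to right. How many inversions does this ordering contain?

35 inversions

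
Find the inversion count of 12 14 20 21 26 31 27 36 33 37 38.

Count, for each position, how many later elements it exceeds:
12 → none → 0
14 → none → 0
20 → none → 0
21 → none → 0
26 → none → 0
31 → 27 → 1
27 → none → 0
36 → 33 → 1
33 → none → 0
37 → none → 0
38 → none → 0
Sum: 0 + 0 + 0 + 0 + 0 + 1 + 0 + 1 + 0 + 0 + 0 = 2

2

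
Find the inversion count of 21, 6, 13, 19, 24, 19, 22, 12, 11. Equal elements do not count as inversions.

For each element, count later entries that are smaller:
21: 6
6: 0
13: 2
19: 2
24: 4
19: 2
22: 2
12: 1
11: 0
Sum: 6 + 0 + 2 + 2 + 4 + 2 + 2 + 1 + 0 = 19

19 out-of-order pairs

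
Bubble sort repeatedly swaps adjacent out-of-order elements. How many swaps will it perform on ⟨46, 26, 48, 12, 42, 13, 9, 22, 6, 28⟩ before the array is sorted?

31

Minimum adjacent swaps = number of inversions (each swap of adjacent out-of-order elements removes one inversion and no swap can remove more).
Count inversions — for each element, later elements that are smaller:
46: 26, 12, 42, 13, 9, 22, 6, 28 → 8
26: 12, 13, 9, 22, 6 → 5
48: 12, 42, 13, 9, 22, 6, 28 → 7
12: 9, 6 → 2
42: 13, 9, 22, 6, 28 → 5
13: 9, 6 → 2
9: 6 → 1
22: 6 → 1
6: none → 0
28: none → 0
Total inversions: 8 + 5 + 7 + 2 + 5 + 2 + 1 + 1 + 0 + 0 = 31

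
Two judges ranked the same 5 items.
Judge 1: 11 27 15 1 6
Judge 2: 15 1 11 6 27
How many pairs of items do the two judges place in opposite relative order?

5 discordant pairs

Assign each item its position (1..5) in the first ordering, then rewrite the second ordering as that position sequence:
positions: 11→1, 27→2, 15→3, 1→4, 6→5
second ordering as positions: [3, 4, 1, 5, 2]
Discordant pairs = inversions in this position sequence.
3: 1, 2 → 2
4: 1, 2 → 2
1: 0
5: 2 → 1
2: 0
Total: 2 + 2 + 0 + 1 + 0 = 5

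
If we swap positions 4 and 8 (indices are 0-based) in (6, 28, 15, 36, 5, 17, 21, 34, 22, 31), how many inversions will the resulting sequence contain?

Positions 4 and 8 hold 5 and 22; after swapping, the array is [6, 28, 15, 36, 22, 17, 21, 34, 5, 31].
For each element, count later entries that are smaller:
6 → 5 → 1
28 → 15, 22, 17, 21, 5 → 5
15 → 5 → 1
36 → 22, 17, 21, 34, 5, 31 → 6
22 → 17, 21, 5 → 3
17 → 5 → 1
21 → 5 → 1
34 → 5, 31 → 2
5 → none → 0
31 → none → 0
Sum: 1 + 5 + 1 + 6 + 3 + 1 + 1 + 2 + 0 + 0 = 20

20 inversions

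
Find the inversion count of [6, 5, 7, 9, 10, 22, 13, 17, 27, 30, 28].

4 inversions

Count, for each position, how many later elements it exceeds:
6: 1
5: 0
7: 0
9: 0
10: 0
22: 2
13: 0
17: 0
27: 0
30: 1
28: 0
Sum: 1 + 0 + 0 + 0 + 0 + 2 + 0 + 0 + 0 + 1 + 0 = 4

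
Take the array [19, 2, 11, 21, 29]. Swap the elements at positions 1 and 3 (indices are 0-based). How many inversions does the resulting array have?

Positions 1 and 3 hold 2 and 21; after swapping, the array is [19, 21, 11, 2, 29].
Sweep left to right; for each value list the smaller values that follow it:
19 → 11, 2 → 2
21 → 11, 2 → 2
11 → 2 → 1
2 → none → 0
29 → none → 0
Sum: 2 + 2 + 1 + 0 + 0 = 5

5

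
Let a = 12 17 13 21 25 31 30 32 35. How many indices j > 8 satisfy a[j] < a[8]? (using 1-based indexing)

The element at index 8 is 32.
Elements after it: 35
None of them are smaller than 32.

0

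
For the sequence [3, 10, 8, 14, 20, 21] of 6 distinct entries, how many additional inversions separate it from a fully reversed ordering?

14

Maximum inversions for 6 distinct elements is C(6, 2) = 6·5/2 = 15.
Current inversions — for each element, count later smaller elements:
3: 0
10: 1
8: 0
14: 0
20: 0
21: 0
Current total: 0 + 1 + 0 + 0 + 0 + 0 = 1
Shortfall: 15 − 1 = 14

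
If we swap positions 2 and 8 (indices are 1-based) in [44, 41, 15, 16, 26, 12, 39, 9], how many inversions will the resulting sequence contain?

10 inversions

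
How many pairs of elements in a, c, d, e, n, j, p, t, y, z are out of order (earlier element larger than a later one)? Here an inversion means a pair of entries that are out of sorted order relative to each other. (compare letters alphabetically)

Inversions: 1

Element-by-element contributions:
a → none → 0
c → none → 0
d → none → 0
e → none → 0
n → j → 1
j → none → 0
p → none → 0
t → none → 0
y → none → 0
z → none → 0
Sum: 0 + 0 + 0 + 0 + 1 + 0 + 0 + 0 + 0 + 0 = 1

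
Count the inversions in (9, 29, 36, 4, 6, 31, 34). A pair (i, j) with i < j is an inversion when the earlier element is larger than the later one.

8

Out-of-order index pairs (0-indexed):
(0,3): 9 > 4
(0,4): 9 > 6
(1,3): 29 > 4
(1,4): 29 > 6
(2,3): 36 > 4
(2,4): 36 > 6
(2,5): 36 > 31
(2,6): 36 > 34
That's 8 pairs.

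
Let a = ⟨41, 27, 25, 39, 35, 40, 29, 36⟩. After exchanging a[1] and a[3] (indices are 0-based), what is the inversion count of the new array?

Positions 1 and 3 hold 27 and 39; after swapping, the array is [41, 39, 25, 27, 35, 40, 29, 36].
Count, for each position, how many later elements it exceeds:
41 → 39, 25, 27, 35, 40, 29, 36 → 7
39 → 25, 27, 35, 29, 36 → 5
25 → none → 0
27 → none → 0
35 → 29 → 1
40 → 29, 36 → 2
29 → none → 0
36 → none → 0
Sum: 7 + 5 + 0 + 0 + 1 + 2 + 0 + 0 = 15

There are 15 inversions.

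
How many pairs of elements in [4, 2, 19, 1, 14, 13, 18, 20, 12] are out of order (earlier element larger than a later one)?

13 inversions

For each element, count later entries that are smaller:
4 → 2, 1 → 2
2 → 1 → 1
19 → 1, 14, 13, 18, 12 → 5
1 → none → 0
14 → 13, 12 → 2
13 → 12 → 1
18 → 12 → 1
20 → 12 → 1
12 → none → 0
Sum: 2 + 1 + 5 + 0 + 2 + 1 + 1 + 1 + 0 = 13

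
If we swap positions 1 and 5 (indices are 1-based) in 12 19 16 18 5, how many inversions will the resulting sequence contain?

Inversions: 5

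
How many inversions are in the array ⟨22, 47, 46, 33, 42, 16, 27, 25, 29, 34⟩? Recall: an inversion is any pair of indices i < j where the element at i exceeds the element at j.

Element-by-element contributions:
22 → 16 → 1
47 → 46, 33, 42, 16, 27, 25, 29, 34 → 8
46 → 33, 42, 16, 27, 25, 29, 34 → 7
33 → 16, 27, 25, 29 → 4
42 → 16, 27, 25, 29, 34 → 5
16 → none → 0
27 → 25 → 1
25 → none → 0
29 → none → 0
34 → none → 0
Sum: 1 + 8 + 7 + 4 + 5 + 0 + 1 + 0 + 0 + 0 = 26

26 out-of-order pairs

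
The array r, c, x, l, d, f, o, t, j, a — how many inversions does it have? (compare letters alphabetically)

There are 26 inversions.

Sweep left to right; for each value list the smaller values that follow it:
r: 7
c: 1
x: 7
l: 4
d: 1
f: 1
o: 2
t: 2
j: 1
a: 0
Sum: 7 + 1 + 7 + 4 + 1 + 1 + 2 + 2 + 1 + 0 = 26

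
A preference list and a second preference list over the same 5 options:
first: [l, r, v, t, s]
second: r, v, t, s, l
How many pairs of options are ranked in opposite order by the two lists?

4 pairs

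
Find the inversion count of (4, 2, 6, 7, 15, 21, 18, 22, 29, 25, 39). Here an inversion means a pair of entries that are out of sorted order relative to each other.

Count, for each position, how many later elements it exceeds:
4: 1
2: 0
6: 0
7: 0
15: 0
21: 1
18: 0
22: 0
29: 1
25: 0
39: 0
Sum: 1 + 0 + 0 + 0 + 0 + 1 + 0 + 0 + 1 + 0 + 0 = 3

3 inversions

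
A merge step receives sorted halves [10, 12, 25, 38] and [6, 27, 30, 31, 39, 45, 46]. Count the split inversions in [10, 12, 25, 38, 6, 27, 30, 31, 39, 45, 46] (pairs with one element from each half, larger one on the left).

7 split inversions

Count, for every r in R, how many entries of L exceed r:
r = 6: 10, 12, 25, 38 → 4
r = 27: 38 → 1
r = 30: 38 → 1
r = 31: 38 → 1
r = 39: none → 0
r = 45: none → 0
r = 46: none → 0
Cross-inversions: 4 + 1 + 1 + 1 + 0 + 0 + 0 = 7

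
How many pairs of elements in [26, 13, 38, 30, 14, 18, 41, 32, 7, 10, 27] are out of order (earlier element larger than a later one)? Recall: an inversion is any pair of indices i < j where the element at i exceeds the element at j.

30 inversions

Element-by-element contributions:
26: 5
13: 2
38: 7
30: 5
14: 2
18: 2
41: 4
32: 3
7: 0
10: 0
27: 0
Sum: 5 + 2 + 7 + 5 + 2 + 2 + 4 + 3 + 0 + 0 + 0 = 30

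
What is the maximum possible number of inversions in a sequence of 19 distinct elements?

171

A reversed (strictly descending) arrangement makes every pair an inversion, giving C(19, 2) inversions.
C(19, 2) = 19·18/2 = 171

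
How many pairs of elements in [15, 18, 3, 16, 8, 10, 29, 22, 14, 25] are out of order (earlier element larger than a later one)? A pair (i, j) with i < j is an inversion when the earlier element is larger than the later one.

Element-by-element contributions:
15 → 3, 8, 10, 14 → 4
18 → 3, 16, 8, 10, 14 → 5
3 → none → 0
16 → 8, 10, 14 → 3
8 → none → 0
10 → none → 0
29 → 22, 14, 25 → 3
22 → 14 → 1
14 → none → 0
25 → none → 0
Sum: 4 + 5 + 0 + 3 + 0 + 0 + 3 + 1 + 0 + 0 = 16

16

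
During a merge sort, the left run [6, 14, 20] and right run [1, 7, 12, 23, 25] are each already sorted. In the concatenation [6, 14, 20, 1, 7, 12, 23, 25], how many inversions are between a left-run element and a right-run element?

Take each right-half value and tally the left-half values above it:
r = 1: 6, 14, 20 → 3
r = 7: 14, 20 → 2
r = 12: 14, 20 → 2
r = 23: none → 0
r = 25: none → 0
Cross-inversions: 3 + 2 + 2 + 0 + 0 = 7

7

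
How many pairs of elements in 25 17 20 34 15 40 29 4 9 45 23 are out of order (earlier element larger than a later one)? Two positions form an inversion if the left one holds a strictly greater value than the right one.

Element-by-element contributions:
25: 6
17: 3
20: 3
34: 5
15: 2
40: 4
29: 3
4: 0
9: 0
45: 1
23: 0
Sum: 6 + 3 + 3 + 5 + 2 + 4 + 3 + 0 + 0 + 1 + 0 = 27

27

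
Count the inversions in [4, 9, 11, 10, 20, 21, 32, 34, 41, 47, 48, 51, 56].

1 out-of-order pair

Element-by-element contributions:
4: 0
9: 0
11: 1
10: 0
20: 0
21: 0
32: 0
34: 0
41: 0
47: 0
48: 0
51: 0
56: 0
Sum: 0 + 0 + 1 + 0 + 0 + 0 + 0 + 0 + 0 + 0 + 0 + 0 + 0 = 1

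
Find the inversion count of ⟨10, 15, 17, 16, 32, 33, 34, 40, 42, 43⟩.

There is 1 out-of-order pair.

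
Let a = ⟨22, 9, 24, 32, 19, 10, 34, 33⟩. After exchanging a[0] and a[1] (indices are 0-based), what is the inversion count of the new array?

8

Positions 0 and 1 hold 22 and 9; after swapping, the array is [9, 22, 24, 32, 19, 10, 34, 33].
For each element, count later entries that are smaller:
9: 0
22: 2
24: 2
32: 2
19: 1
10: 0
34: 1
33: 0
Sum: 0 + 2 + 2 + 2 + 1 + 0 + 1 + 0 = 8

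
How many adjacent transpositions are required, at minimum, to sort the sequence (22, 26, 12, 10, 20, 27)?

7

Minimum adjacent swaps = number of inversions (each swap of adjacent out-of-order elements removes one inversion and no swap can remove more).
Count inversions — for each element, later elements that are smaller:
22: 12, 10, 20 → 3
26: 12, 10, 20 → 3
12: 10 → 1
10: none → 0
20: none → 0
27: none → 0
Total inversions: 3 + 3 + 1 + 0 + 0 + 0 = 7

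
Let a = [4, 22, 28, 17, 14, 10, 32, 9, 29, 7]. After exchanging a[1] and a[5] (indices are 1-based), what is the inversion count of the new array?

25

Positions 1 and 5 hold 4 and 14; after swapping, the array is [14, 22, 28, 17, 4, 10, 32, 9, 29, 7].
Element-by-element contributions:
14: 4
22: 5
28: 5
17: 4
4: 0
10: 2
32: 3
9: 1
29: 1
7: 0
Sum: 4 + 5 + 5 + 4 + 0 + 2 + 3 + 1 + 1 + 0 = 25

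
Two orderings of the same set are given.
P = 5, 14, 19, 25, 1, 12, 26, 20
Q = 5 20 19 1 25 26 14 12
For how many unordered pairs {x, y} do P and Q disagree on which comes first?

12 disagreeing pairs

Assign each item its position (1..8) in the first ordering, then rewrite the second ordering as that position sequence:
positions: 5→1, 14→2, 19→3, 25→4, 1→5, 12→6, 26→7, 20→8
second ordering as positions: [1, 8, 3, 5, 4, 7, 2, 6]
Discordant pairs = inversions in this position sequence.
1: 0
8: 3, 5, 4, 7, 2, 6 → 6
3: 2 → 1
5: 4, 2 → 2
4: 2 → 1
7: 2, 6 → 2
2: 0
6: 0
Total: 0 + 6 + 1 + 2 + 1 + 2 + 0 + 0 = 12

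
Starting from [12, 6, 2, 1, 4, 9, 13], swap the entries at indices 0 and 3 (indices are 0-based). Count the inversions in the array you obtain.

4

Positions 0 and 3 hold 12 and 1; after swapping, the array is [1, 6, 2, 12, 4, 9, 13].
Sweep left to right; for each value list the smaller values that follow it:
1 → none → 0
6 → 2, 4 → 2
2 → none → 0
12 → 4, 9 → 2
4 → none → 0
9 → none → 0
13 → none → 0
Sum: 0 + 2 + 0 + 2 + 0 + 0 + 0 = 4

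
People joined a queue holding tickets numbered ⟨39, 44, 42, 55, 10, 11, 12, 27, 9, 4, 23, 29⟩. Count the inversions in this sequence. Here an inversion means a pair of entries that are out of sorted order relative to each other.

Inversions: 43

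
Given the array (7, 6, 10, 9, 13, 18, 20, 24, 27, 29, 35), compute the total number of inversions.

Count, for each position, how many later elements it exceeds:
7 → 6 → 1
6 → none → 0
10 → 9 → 1
9 → none → 0
13 → none → 0
18 → none → 0
20 → none → 0
24 → none → 0
27 → none → 0
29 → none → 0
35 → none → 0
Sum: 1 + 0 + 1 + 0 + 0 + 0 + 0 + 0 + 0 + 0 + 0 = 2

2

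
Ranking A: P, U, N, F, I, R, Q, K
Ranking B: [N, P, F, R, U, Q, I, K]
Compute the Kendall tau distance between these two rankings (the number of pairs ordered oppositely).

Assign each item its position (1..8) in the first ordering, then rewrite the second ordering as that position sequence:
positions: P→1, U→2, N→3, F→4, I→5, R→6, Q→7, K→8
second ordering as positions: [3, 1, 4, 6, 2, 7, 5, 8]
Discordant pairs = inversions in this position sequence.
3: 1, 2 → 2
1: 0
4: 2 → 1
6: 2, 5 → 2
2: 0
7: 5 → 1
5: 0
8: 0
Total: 2 + 0 + 1 + 2 + 0 + 1 + 0 + 0 = 6

Discordant pairs: 6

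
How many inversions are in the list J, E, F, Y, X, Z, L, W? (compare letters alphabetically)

9 inversions

Element-by-element contributions:
J: 2
E: 0
F: 0
Y: 3
X: 2
Z: 2
L: 0
W: 0
Sum: 2 + 0 + 0 + 3 + 2 + 2 + 0 + 0 = 9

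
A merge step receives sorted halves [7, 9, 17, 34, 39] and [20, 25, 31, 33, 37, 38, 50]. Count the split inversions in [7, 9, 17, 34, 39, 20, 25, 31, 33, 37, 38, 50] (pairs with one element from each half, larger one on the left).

10

Count, for every r in R, how many entries of L exceed r:
r = 20: 34, 39 → 2
r = 25: 34, 39 → 2
r = 31: 34, 39 → 2
r = 33: 34, 39 → 2
r = 37: 39 → 1
r = 38: 39 → 1
r = 50: none → 0
Cross-inversions: 2 + 2 + 2 + 2 + 1 + 1 + 0 = 10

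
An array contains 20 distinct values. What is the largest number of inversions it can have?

190 inversions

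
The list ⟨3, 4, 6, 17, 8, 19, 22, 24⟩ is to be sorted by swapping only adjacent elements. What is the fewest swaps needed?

1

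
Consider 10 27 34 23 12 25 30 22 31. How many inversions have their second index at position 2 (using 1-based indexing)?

0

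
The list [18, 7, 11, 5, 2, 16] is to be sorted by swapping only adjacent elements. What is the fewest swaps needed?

The minimum number of adjacent swaps to sort an array equals its inversion count, since every such swap removes exactly one inversion.
Count inversions — for each element, later elements that are smaller:
18: 7, 11, 5, 2, 16 → 5
7: 5, 2 → 2
11: 5, 2 → 2
5: 2 → 1
2: none → 0
16: none → 0
Total inversions: 5 + 2 + 2 + 1 + 0 + 0 = 10

10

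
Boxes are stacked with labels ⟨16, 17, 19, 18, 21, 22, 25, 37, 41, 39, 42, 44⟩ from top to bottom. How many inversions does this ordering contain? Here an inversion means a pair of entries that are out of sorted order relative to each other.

Element-by-element contributions:
16 → none → 0
17 → none → 0
19 → 18 → 1
18 → none → 0
21 → none → 0
22 → none → 0
25 → none → 0
37 → none → 0
41 → 39 → 1
39 → none → 0
42 → none → 0
44 → none → 0
Sum: 0 + 0 + 1 + 0 + 0 + 0 + 0 + 0 + 1 + 0 + 0 + 0 = 2

2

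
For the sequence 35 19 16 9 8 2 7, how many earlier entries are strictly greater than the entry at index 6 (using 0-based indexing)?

The element at index 6 is 7.
Elements before it: 35, 19, 16, 9, 8, 2
Those larger than 7: 35, 19, 16, 9, 8

5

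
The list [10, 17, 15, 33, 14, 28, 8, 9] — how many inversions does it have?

17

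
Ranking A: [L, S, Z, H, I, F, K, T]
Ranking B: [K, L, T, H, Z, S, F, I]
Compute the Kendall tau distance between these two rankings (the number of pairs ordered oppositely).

15

Assign each item its position (1..8) in the first ordering, then rewrite the second ordering as that position sequence:
positions: L→1, S→2, Z→3, H→4, I→5, F→6, K→7, T→8
second ordering as positions: [7, 1, 8, 4, 3, 2, 6, 5]
Discordant pairs = inversions in this position sequence.
7: 1, 4, 3, 2, 6, 5 → 6
1: 0
8: 4, 3, 2, 6, 5 → 5
4: 3, 2 → 2
3: 2 → 1
2: 0
6: 5 → 1
5: 0
Total: 6 + 0 + 5 + 2 + 1 + 0 + 1 + 0 = 15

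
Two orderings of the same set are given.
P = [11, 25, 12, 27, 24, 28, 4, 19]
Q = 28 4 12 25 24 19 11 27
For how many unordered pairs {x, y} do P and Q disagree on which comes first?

Assign each item its position (1..8) in the first ordering, then rewrite the second ordering as that position sequence:
positions: 11→1, 25→2, 12→3, 27→4, 24→5, 28→6, 4→7, 19→8
second ordering as positions: [6, 7, 3, 2, 5, 8, 1, 4]
Discordant pairs = inversions in this position sequence.
6: 3, 2, 5, 1, 4 → 5
7: 3, 2, 5, 1, 4 → 5
3: 2, 1 → 2
2: 1 → 1
5: 1, 4 → 2
8: 1, 4 → 2
1: 0
4: 0
Total: 5 + 5 + 2 + 1 + 2 + 2 + 0 + 0 = 17

17 disagreeing pairs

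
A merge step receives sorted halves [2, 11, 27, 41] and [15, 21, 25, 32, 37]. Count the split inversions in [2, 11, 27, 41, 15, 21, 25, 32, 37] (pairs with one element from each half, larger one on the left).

8 cross-inversions

Take each right-half value and tally the left-half values above it:
r = 15: 27, 41 → 2
r = 21: 27, 41 → 2
r = 25: 27, 41 → 2
r = 32: 41 → 1
r = 37: 41 → 1
Cross-inversions: 2 + 2 + 2 + 1 + 1 = 8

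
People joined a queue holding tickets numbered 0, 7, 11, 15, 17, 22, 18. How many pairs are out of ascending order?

Inversions: 1

For each element, count later entries that are smaller:
0 → none → 0
7 → none → 0
11 → none → 0
15 → none → 0
17 → none → 0
22 → 18 → 1
18 → none → 0
Sum: 0 + 0 + 0 + 0 + 0 + 1 + 0 = 1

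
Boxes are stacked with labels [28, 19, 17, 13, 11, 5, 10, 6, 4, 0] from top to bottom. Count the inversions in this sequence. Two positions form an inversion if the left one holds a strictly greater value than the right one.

For each element, count later entries that are smaller:
28 → 19, 17, 13, 11, 5, 10, 6, 4, 0 → 9
19 → 17, 13, 11, 5, 10, 6, 4, 0 → 8
17 → 13, 11, 5, 10, 6, 4, 0 → 7
13 → 11, 5, 10, 6, 4, 0 → 6
11 → 5, 10, 6, 4, 0 → 5
5 → 4, 0 → 2
10 → 6, 4, 0 → 3
6 → 4, 0 → 2
4 → 0 → 1
0 → none → 0
Sum: 9 + 8 + 7 + 6 + 5 + 2 + 3 + 2 + 1 + 0 = 43

43 inversions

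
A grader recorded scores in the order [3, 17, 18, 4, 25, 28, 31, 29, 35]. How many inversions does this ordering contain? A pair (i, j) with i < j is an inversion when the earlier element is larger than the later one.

Inversions: 3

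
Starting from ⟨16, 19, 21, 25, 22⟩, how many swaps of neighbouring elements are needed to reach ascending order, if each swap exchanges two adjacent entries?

1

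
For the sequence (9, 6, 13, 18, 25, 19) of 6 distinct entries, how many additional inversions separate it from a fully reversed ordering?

Maximum inversions for 6 distinct elements is C(6, 2) = 6·5/2 = 15.
Current inversions — for each element, count later smaller elements:
9: 1
6: 0
13: 0
18: 0
25: 1
19: 0
Current total: 1 + 0 + 0 + 0 + 1 + 0 = 2
Shortfall: 15 − 2 = 13

13 inversions short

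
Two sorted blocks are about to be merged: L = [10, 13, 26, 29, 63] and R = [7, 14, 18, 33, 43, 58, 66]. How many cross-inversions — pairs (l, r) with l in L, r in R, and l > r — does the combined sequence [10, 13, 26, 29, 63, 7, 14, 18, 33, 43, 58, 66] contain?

14 cross-inversions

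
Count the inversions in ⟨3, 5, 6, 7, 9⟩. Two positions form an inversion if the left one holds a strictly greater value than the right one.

0

Count, for each position, how many later elements it exceeds:
3: 0
5: 0
6: 0
7: 0
9: 0
Sum: 0 + 0 + 0 + 0 + 0 = 0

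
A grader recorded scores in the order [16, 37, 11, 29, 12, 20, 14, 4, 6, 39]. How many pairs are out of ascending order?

26 out-of-order pairs

Element-by-element contributions:
16: 5
37: 7
11: 2
29: 5
12: 2
20: 3
14: 2
4: 0
6: 0
39: 0
Sum: 5 + 7 + 2 + 5 + 2 + 3 + 2 + 0 + 0 + 0 = 26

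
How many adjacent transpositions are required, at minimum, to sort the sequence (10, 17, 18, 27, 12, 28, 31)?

Each adjacent swap fixes exactly one inversion, so the minimum swap count equals the number of inversions.
Count inversions — for each element, later elements that are smaller:
10: none → 0
17: 12 → 1
18: 12 → 1
27: 12 → 1
12: none → 0
28: none → 0
31: none → 0
Total inversions: 0 + 1 + 1 + 1 + 0 + 0 + 0 = 3

3 adjacent swaps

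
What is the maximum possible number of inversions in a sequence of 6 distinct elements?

Inversions: 15

A reversed (strictly descending) arrangement makes every pair an inversion, giving C(6, 2) inversions.
C(6, 2) = 6·5/2 = 15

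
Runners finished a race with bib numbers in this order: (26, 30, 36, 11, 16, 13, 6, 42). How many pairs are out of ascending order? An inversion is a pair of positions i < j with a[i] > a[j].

For each element, count later entries that are smaller:
26 → 11, 16, 13, 6 → 4
30 → 11, 16, 13, 6 → 4
36 → 11, 16, 13, 6 → 4
11 → 6 → 1
16 → 13, 6 → 2
13 → 6 → 1
6 → none → 0
42 → none → 0
Sum: 4 + 4 + 4 + 1 + 2 + 1 + 0 + 0 = 16

There are 16 out-of-order pairs.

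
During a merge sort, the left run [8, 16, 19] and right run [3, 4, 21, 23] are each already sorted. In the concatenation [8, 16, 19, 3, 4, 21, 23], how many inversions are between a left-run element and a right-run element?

6

Count, for every r in R, how many entries of L exceed r:
r = 3: 8, 16, 19 → 3
r = 4: 8, 16, 19 → 3
r = 21: none → 0
r = 23: none → 0
Cross-inversions: 3 + 3 + 0 + 0 = 6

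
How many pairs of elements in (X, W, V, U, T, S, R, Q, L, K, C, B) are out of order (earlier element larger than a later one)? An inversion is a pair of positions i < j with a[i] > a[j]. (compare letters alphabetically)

Sweep left to right; for each value list the smaller values that follow it:
X: 11
W: 10
V: 9
U: 8
T: 7
S: 6
R: 5
Q: 4
L: 3
K: 2
C: 1
B: 0
Sum: 11 + 10 + 9 + 8 + 7 + 6 + 5 + 4 + 3 + 2 + 1 + 0 = 66

66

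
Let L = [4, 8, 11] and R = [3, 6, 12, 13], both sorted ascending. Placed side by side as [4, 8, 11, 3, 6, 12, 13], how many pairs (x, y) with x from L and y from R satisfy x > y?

5

Count, for every r in R, how many entries of L exceed r:
r = 3: 4, 8, 11 → 3
r = 6: 8, 11 → 2
r = 12: none → 0
r = 13: none → 0
Cross-inversions: 3 + 2 + 0 + 0 = 5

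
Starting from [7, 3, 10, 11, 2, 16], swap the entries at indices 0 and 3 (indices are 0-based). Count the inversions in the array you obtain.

8 inversions

Positions 0 and 3 hold 7 and 11; after swapping, the array is [11, 3, 10, 7, 2, 16].
Element-by-element contributions:
11 → 3, 10, 7, 2 → 4
3 → 2 → 1
10 → 7, 2 → 2
7 → 2 → 1
2 → none → 0
16 → none → 0
Sum: 4 + 1 + 2 + 1 + 0 + 0 = 8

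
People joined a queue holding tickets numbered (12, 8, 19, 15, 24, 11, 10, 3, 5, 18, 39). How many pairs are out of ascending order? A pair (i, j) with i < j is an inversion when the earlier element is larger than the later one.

27 out-of-order pairs

Sweep left to right; for each value list the smaller values that follow it:
12: 5
8: 2
19: 6
15: 4
24: 5
11: 3
10: 2
3: 0
5: 0
18: 0
39: 0
Sum: 5 + 2 + 6 + 4 + 5 + 3 + 2 + 0 + 0 + 0 + 0 = 27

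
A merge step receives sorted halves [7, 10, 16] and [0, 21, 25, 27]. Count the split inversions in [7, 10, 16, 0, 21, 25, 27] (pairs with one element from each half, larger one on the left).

For each element r of the right run, count left-run elements greater than r:
r = 0: 7, 10, 16 → 3
r = 21: none → 0
r = 25: none → 0
r = 27: none → 0
Cross-inversions: 3 + 0 + 0 + 0 = 3

3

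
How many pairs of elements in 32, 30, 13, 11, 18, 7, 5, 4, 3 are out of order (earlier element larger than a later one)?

For each element, count later entries that are smaller:
32 → 30, 13, 11, 18, 7, 5, 4, 3 → 8
30 → 13, 11, 18, 7, 5, 4, 3 → 7
13 → 11, 7, 5, 4, 3 → 5
11 → 7, 5, 4, 3 → 4
18 → 7, 5, 4, 3 → 4
7 → 5, 4, 3 → 3
5 → 4, 3 → 2
4 → 3 → 1
3 → none → 0
Sum: 8 + 7 + 5 + 4 + 4 + 3 + 2 + 1 + 0 = 34

34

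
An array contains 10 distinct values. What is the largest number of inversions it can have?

The maximum occurs when the array is in strictly decreasing order: every one of the C(10, 2) pairs is inverted.
C(10, 2) = 10·9/2 = 45

45 inversions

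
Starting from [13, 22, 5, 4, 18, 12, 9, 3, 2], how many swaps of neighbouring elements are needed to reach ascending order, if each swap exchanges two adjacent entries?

Each adjacent swap fixes exactly one inversion, so the minimum swap count equals the number of inversions.
Count inversions — for each element, later elements that are smaller:
13: 5, 4, 12, 9, 3, 2 → 6
22: 5, 4, 18, 12, 9, 3, 2 → 7
5: 4, 3, 2 → 3
4: 3, 2 → 2
18: 12, 9, 3, 2 → 4
12: 9, 3, 2 → 3
9: 3, 2 → 2
3: 2 → 1
2: none → 0
Total inversions: 6 + 7 + 3 + 2 + 4 + 3 + 2 + 1 + 0 = 28

28 adjacent swaps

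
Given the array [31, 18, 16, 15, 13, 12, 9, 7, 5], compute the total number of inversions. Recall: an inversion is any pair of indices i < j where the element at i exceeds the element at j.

There are 36 inversions.

Sweep left to right; for each value list the smaller values that follow it:
31: 8
18: 7
16: 6
15: 5
13: 4
12: 3
9: 2
7: 1
5: 0
Sum: 8 + 7 + 6 + 5 + 4 + 3 + 2 + 1 + 0 = 36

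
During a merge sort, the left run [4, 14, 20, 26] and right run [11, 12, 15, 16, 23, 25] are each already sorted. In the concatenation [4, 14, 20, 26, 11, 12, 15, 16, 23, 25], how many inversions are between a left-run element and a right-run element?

12

Take each right-half value and tally the left-half values above it:
r = 11: 14, 20, 26 → 3
r = 12: 14, 20, 26 → 3
r = 15: 20, 26 → 2
r = 16: 20, 26 → 2
r = 23: 26 → 1
r = 25: 26 → 1
Cross-inversions: 3 + 3 + 2 + 2 + 1 + 1 = 12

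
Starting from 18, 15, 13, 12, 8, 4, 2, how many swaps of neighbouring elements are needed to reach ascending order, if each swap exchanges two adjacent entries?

The minimum number of adjacent swaps to sort an array equals its inversion count, since every such swap removes exactly one inversion.
Count inversions — for each element, later elements that are smaller:
18: 15, 13, 12, 8, 4, 2 → 6
15: 13, 12, 8, 4, 2 → 5
13: 12, 8, 4, 2 → 4
12: 8, 4, 2 → 3
8: 4, 2 → 2
4: 2 → 1
2: none → 0
Total inversions: 6 + 5 + 4 + 3 + 2 + 1 + 0 = 21

There are 21 swaps.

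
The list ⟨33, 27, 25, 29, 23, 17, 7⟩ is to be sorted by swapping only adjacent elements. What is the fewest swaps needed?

19

Minimum adjacent swaps = number of inversions (each swap of adjacent out-of-order elements removes one inversion and no swap can remove more).
Count inversions — for each element, later elements that are smaller:
33: 27, 25, 29, 23, 17, 7 → 6
27: 25, 23, 17, 7 → 4
25: 23, 17, 7 → 3
29: 23, 17, 7 → 3
23: 17, 7 → 2
17: 7 → 1
7: none → 0
Total inversions: 6 + 4 + 3 + 3 + 2 + 1 + 0 = 19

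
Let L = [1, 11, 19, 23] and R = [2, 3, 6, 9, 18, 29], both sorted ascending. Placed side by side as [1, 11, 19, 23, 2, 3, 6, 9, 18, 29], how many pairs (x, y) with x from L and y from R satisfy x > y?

14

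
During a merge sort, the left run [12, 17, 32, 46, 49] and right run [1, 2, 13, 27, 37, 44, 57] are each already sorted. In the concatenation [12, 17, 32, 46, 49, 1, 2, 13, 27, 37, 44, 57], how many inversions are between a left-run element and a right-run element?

Count, for every r in R, how many entries of L exceed r:
r = 1: 12, 17, 32, 46, 49 → 5
r = 2: 12, 17, 32, 46, 49 → 5
r = 13: 17, 32, 46, 49 → 4
r = 27: 32, 46, 49 → 3
r = 37: 46, 49 → 2
r = 44: 46, 49 → 2
r = 57: none → 0
Cross-inversions: 5 + 5 + 4 + 3 + 2 + 2 + 0 = 21

Split inversions: 21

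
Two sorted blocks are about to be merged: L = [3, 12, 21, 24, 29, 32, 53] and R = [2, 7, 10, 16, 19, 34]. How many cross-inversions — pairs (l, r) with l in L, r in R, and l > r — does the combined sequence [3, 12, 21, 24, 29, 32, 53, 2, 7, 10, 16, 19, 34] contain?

30

Take each right-half value and tally the left-half values above it:
r = 2: 3, 12, 21, 24, 29, 32, 53 → 7
r = 7: 12, 21, 24, 29, 32, 53 → 6
r = 10: 12, 21, 24, 29, 32, 53 → 6
r = 16: 21, 24, 29, 32, 53 → 5
r = 19: 21, 24, 29, 32, 53 → 5
r = 34: 53 → 1
Cross-inversions: 7 + 6 + 6 + 5 + 5 + 1 = 30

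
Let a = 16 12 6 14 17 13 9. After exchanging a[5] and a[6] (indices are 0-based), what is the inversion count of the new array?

Inversions: 11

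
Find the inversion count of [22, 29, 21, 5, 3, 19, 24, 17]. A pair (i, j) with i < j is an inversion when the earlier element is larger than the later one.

For each element, count later entries that are smaller:
22: 5
29: 6
21: 4
5: 1
3: 0
19: 1
24: 1
17: 0
Sum: 5 + 6 + 4 + 1 + 0 + 1 + 1 + 0 = 18

18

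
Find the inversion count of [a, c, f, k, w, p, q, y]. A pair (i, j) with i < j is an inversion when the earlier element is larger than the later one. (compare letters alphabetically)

Count, for each position, how many later elements it exceeds:
a → none → 0
c → none → 0
f → none → 0
k → none → 0
w → p, q → 2
p → none → 0
q → none → 0
y → none → 0
Sum: 0 + 0 + 0 + 0 + 2 + 0 + 0 + 0 = 2

2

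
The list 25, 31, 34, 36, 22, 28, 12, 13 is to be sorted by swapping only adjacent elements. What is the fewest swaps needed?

The minimum number of adjacent swaps to sort an array equals its inversion count, since every such swap removes exactly one inversion.
Count inversions — for each element, later elements that are smaller:
25: 22, 12, 13 → 3
31: 22, 28, 12, 13 → 4
34: 22, 28, 12, 13 → 4
36: 22, 28, 12, 13 → 4
22: 12, 13 → 2
28: 12, 13 → 2
12: none → 0
13: none → 0
Total inversions: 3 + 4 + 4 + 4 + 2 + 2 + 0 + 0 = 19

Adjacent swaps: 19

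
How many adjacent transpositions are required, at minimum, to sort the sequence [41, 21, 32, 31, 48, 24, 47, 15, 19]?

23

Minimum adjacent swaps = number of inversions (each swap of adjacent out-of-order elements removes one inversion and no swap can remove more).
Count inversions — for each element, later elements that are smaller:
41: 21, 32, 31, 24, 15, 19 → 6
21: 15, 19 → 2
32: 31, 24, 15, 19 → 4
31: 24, 15, 19 → 3
48: 24, 47, 15, 19 → 4
24: 15, 19 → 2
47: 15, 19 → 2
15: none → 0
19: none → 0
Total inversions: 6 + 2 + 4 + 3 + 4 + 2 + 2 + 0 + 0 = 23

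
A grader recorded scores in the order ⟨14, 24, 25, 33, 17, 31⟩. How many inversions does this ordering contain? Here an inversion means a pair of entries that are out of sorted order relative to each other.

4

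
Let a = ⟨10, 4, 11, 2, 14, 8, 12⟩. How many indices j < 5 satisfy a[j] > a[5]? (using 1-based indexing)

0 such elements

The element at index 5 is 14.
Elements before it: 10, 4, 11, 2
None of them are larger than 14.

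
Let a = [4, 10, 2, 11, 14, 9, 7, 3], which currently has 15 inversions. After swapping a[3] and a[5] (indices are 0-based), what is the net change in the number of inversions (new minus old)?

-1

Positions 3 and 5 hold 11 and 9; after swapping, the array is [4, 10, 2, 9, 14, 11, 7, 3].
For each element, count later entries that are smaller:
4 → 2, 3 → 2
10 → 2, 9, 7, 3 → 4
2 → none → 0
9 → 7, 3 → 2
14 → 11, 7, 3 → 3
11 → 7, 3 → 2
7 → 3 → 1
3 → none → 0
Sum: 2 + 4 + 0 + 2 + 3 + 2 + 1 + 0 = 14
Change: 14 − 15 = -1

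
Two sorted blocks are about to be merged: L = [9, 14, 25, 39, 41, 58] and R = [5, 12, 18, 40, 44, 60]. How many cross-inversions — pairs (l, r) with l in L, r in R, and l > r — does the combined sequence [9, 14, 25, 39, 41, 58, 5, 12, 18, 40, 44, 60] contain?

Split inversions: 18

Count, for every r in R, how many entries of L exceed r:
r = 5: 9, 14, 25, 39, 41, 58 → 6
r = 12: 14, 25, 39, 41, 58 → 5
r = 18: 25, 39, 41, 58 → 4
r = 40: 41, 58 → 2
r = 44: 58 → 1
r = 60: none → 0
Cross-inversions: 6 + 5 + 4 + 2 + 1 + 0 = 18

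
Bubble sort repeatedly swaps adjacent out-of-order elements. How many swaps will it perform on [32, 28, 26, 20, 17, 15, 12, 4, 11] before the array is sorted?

There are 35 swaps.

The minimum number of adjacent swaps to sort an array equals its inversion count, since every such swap removes exactly one inversion.
Count inversions — for each element, later elements that are smaller:
32: 28, 26, 20, 17, 15, 12, 4, 11 → 8
28: 26, 20, 17, 15, 12, 4, 11 → 7
26: 20, 17, 15, 12, 4, 11 → 6
20: 17, 15, 12, 4, 11 → 5
17: 15, 12, 4, 11 → 4
15: 12, 4, 11 → 3
12: 4, 11 → 2
4: none → 0
11: none → 0
Total inversions: 8 + 7 + 6 + 5 + 4 + 3 + 2 + 0 + 0 = 35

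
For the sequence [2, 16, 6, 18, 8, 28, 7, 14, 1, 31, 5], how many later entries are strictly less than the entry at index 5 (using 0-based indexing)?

4

The element at index 5 is 28.
Elements after it: 7, 14, 1, 31, 5
Those smaller than 28: 7, 14, 1, 5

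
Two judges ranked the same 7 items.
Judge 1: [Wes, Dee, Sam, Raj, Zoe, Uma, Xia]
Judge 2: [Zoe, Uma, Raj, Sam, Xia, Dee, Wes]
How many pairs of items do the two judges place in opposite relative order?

16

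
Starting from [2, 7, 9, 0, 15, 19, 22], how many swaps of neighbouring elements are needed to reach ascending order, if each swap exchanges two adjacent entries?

3 adjacent swaps

Each adjacent swap fixes exactly one inversion, so the minimum swap count equals the number of inversions.
Count inversions — for each element, later elements that are smaller:
2: 0 → 1
7: 0 → 1
9: 0 → 1
0: none → 0
15: none → 0
19: none → 0
22: none → 0
Total inversions: 1 + 1 + 1 + 0 + 0 + 0 + 0 = 3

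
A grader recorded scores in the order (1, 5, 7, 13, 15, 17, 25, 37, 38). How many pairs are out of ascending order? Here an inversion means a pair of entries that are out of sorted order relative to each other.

0 inversions

Count, for each position, how many later elements it exceeds:
1 → none → 0
5 → none → 0
7 → none → 0
13 → none → 0
15 → none → 0
17 → none → 0
25 → none → 0
37 → none → 0
38 → none → 0
Sum: 0 + 0 + 0 + 0 + 0 + 0 + 0 + 0 + 0 = 0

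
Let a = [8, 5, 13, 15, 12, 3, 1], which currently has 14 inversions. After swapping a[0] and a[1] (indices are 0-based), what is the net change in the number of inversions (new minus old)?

-1

Positions 0 and 1 hold 8 and 5; after swapping, the array is [5, 8, 13, 15, 12, 3, 1].
Sweep left to right; for each value list the smaller values that follow it:
5 → 3, 1 → 2
8 → 3, 1 → 2
13 → 12, 3, 1 → 3
15 → 12, 3, 1 → 3
12 → 3, 1 → 2
3 → 1 → 1
1 → none → 0
Sum: 2 + 2 + 3 + 3 + 2 + 1 + 0 = 13
Change: 13 − 14 = -1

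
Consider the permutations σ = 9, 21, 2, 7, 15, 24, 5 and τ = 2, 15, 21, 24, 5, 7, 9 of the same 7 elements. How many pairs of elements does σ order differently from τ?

11 discordant pairs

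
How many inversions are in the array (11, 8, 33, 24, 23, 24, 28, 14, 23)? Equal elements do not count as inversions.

15

For each element, count later entries that are smaller:
11 → 8 → 1
8 → none → 0
33 → 24, 23, 24, 28, 14, 23 → 6
24 → 23, 14, 23 → 3
23 → 14 → 1
24 → 14, 23 → 2
28 → 14, 23 → 2
14 → none → 0
23 → none → 0
Sum: 1 + 0 + 6 + 3 + 1 + 2 + 2 + 0 + 0 = 15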